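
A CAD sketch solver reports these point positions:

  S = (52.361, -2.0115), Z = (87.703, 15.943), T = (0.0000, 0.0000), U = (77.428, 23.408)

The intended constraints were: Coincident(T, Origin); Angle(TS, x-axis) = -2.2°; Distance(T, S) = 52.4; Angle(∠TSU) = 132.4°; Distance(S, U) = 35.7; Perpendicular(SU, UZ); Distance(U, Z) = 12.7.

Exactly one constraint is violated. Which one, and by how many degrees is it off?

Perpendicular(SU, UZ) — off by 8.60°.

T = (0.00, 0.00) ✓; TS at -2.200° ✓; |TS| = 52.40 ✓; ∠TSU = 132.4° ✓; |SU| = 35.70 ✓; ∠(SU, UZ) = 81.40° ✗; |UZ| = 12.70 ✓.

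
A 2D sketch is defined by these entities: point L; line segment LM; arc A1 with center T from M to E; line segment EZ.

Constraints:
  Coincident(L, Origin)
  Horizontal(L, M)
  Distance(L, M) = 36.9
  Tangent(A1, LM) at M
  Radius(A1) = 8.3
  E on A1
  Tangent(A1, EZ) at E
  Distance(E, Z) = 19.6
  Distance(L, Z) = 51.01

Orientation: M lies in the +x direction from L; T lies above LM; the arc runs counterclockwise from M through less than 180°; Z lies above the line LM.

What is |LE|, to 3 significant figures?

46.1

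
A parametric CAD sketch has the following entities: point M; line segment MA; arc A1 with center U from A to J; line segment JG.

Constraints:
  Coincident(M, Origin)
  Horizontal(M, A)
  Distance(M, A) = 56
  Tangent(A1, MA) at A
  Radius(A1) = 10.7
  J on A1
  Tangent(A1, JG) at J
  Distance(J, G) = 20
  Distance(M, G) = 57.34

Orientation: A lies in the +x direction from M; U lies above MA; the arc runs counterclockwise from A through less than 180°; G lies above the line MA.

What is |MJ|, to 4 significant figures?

65.70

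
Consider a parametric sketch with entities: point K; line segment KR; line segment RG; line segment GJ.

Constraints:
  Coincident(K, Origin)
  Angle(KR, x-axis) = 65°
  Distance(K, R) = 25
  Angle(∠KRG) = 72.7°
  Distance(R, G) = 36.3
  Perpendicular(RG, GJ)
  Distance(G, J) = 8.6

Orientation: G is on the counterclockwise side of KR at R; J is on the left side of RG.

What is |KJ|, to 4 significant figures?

32.66

K is at the origin; KR runs at 65.0° with length 25.0, so R = 25.0·(cos 65.0°, sin 65.0°) = (10.57, 22.66). ∠KRG = 72.7°, so RG runs at 65.0° + (180° − 72.7°) = 172.3° from the x-axis; with |RG| = 36.3, G = R + 36.3·(cos 172.3°, sin 172.3°) = (-25.41, 27.52). RG is perpendicular to GJ; with |GJ| = 8.6 on the left of RG, J = G + 8.6·(-0.1340, -0.9910) = (-26.56, 19.00). Then |KJ| = |J − K| = 32.66.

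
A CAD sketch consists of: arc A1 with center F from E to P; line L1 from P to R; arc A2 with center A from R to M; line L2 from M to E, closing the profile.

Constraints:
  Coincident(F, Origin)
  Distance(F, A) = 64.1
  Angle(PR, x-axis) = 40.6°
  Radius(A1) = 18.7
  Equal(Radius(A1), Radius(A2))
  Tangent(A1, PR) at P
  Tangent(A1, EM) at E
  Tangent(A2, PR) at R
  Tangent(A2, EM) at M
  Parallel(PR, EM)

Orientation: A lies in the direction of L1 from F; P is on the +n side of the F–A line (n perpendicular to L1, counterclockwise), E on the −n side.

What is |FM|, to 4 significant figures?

66.77

The slot axis is L1's direction at 40.6°, so u = (cos 40.6°, sin 40.6°) = (0.7593, 0.6508) and n = (−sin 40.6°, cos 40.6°) = (-0.6508, 0.7593). F is at the origin and A lies 64.1 along u from F, so A = 64.1·u = (48.67, 41.71). Tangency of A1 to both parallel lines with radius 18.7 puts P and E at F ± 18.7·n: P = (-12.17, 14.20), E = (12.17, -14.20). Equal radii place R and M the same way about A: R = A + 18.7·n = (36.50, 55.91), M = A − 18.7·n = (60.84, 27.52). Then |FM| = |M − F| = 66.77.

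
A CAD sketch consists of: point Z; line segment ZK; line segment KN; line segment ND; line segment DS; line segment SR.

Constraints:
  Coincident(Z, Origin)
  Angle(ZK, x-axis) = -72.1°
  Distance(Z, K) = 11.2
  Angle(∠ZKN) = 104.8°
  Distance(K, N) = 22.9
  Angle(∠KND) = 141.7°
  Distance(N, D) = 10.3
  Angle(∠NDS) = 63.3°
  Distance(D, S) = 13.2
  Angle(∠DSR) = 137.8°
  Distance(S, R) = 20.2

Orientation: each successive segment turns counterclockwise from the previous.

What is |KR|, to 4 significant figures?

5.995

Z is at the origin; ZK runs at -72.1° with length 11.2, so K = (3.442, -10.66). ∠ZKN = 104.8° gives KN at 3.100° from the x-axis; with |KN| = 22.9, N = (26.31, -9.419). ∠KND = 141.7° gives ND at 41.40° from the x-axis; with |ND| = 10.3, D = (34.04, -2.608). ∠NDS = 63.3° gives DS at 158.1° from the x-axis; with |DS| = 13.2, S = (21.79, 2.315). ∠DSR = 137.8° gives SR at -159.7° from the x-axis; with |SR| = 20.2, R = (2.842, -4.693). Then |KR| = |R − K| = 5.995.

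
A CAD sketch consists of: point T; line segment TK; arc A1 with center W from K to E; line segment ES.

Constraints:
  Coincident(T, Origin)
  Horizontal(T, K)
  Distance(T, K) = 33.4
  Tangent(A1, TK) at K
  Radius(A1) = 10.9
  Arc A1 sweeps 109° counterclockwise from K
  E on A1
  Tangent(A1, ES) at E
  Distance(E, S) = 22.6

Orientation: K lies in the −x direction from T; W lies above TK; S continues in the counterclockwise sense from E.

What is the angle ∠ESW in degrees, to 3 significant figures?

25.7°

T is at the origin; TK is horizontal with |TK| = 33.4 and K on the −x side, so K = (-33.4, 0.00). Since A1 is tangent to TK there, WK ⟂ TK, so W = K + (0, 10.9) = (-33.4, 10.9). On A1, K sits at bearing -90° from W; a 109° counterclockwise sweep puts E at bearing 19°, so E = W + 10.9·(cos 19°, sin 19°) = (-23.1, 14.4). A1 meets ES tangentially, so WE is at right angles to ES, so ES runs along (−sin 19°, cos 19°); with |ES| = 22.6, S = (-30.5, 35.8). Then cos ∠ESW = SE·SW / (|SE||SW|), giving 25.7°.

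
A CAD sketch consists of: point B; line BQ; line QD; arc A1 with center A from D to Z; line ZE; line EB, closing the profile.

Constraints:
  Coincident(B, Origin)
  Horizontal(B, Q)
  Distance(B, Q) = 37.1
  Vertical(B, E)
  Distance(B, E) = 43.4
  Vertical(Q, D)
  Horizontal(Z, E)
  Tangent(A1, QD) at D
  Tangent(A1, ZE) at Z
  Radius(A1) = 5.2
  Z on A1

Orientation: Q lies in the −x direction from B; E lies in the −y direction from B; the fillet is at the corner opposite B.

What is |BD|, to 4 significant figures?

53.25

The virtual corner opposite B is at (-37.10, -43.40). The tangent condition forces AD to be normal to QD and A1 meets ZE tangentially, so AZ is at right angles to ZE, with radius 5.2, so the center A sits 5.2 in from both sides at A = (-31.90, -38.20). That places the tangent points at D = (-37.10, -38.20) on QD and Z = (-31.90, -43.40) on ZE. Then |BD| = |D − B| = 53.25.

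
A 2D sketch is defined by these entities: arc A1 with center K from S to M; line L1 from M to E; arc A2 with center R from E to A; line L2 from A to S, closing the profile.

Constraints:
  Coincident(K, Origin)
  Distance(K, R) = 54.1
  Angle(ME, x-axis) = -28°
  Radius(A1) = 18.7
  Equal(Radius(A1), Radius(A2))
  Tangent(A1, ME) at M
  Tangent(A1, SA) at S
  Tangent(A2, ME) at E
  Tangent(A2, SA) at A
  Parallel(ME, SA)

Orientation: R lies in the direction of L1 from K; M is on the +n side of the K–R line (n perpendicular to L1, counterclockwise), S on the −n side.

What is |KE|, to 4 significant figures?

57.24

The slot axis is L1's direction at -28.0°, so u = (cos -28.0°, sin -28.0°) = (0.8829, -0.4695) and n = (−sin -28.0°, cos -28.0°) = (0.4695, 0.8829). K is at the origin and R lies 54.1 along u from K, so R = 54.1·u = (47.77, -25.40). Tangency of A1 to both parallel lines with radius 18.7 puts M and S at K ± 18.7·n: M = (8.779, 16.51), S = (-8.779, -16.51). Equal radii place E and A the same way about R: E = R + 18.7·n = (56.55, -8.887), A = R − 18.7·n = (38.99, -41.91). Then |KE| = |E − K| = 57.24.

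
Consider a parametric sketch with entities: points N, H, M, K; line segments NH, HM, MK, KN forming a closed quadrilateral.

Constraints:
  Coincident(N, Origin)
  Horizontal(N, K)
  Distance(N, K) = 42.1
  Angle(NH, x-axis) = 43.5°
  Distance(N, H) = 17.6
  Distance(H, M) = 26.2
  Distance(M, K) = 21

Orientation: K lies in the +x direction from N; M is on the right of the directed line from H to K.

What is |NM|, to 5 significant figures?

26.935

N is at the origin; NK is horizontal with |NK| = 42.1 and K in +x, so K = (42.1, 0). NH runs at 43.5° with |NH| = 17.6, so H = (12.767, 12.115). M is determined by |HM| = 26.2 and |MK| = 21.0 together: it lies at the intersection of circle(H, 26.2) and circle(K, 21.0). With |HK| = 31.737, the foot of the radical line on HK is 19.735 from H and the perpendicular offset is √(26.2² − 19.735²) = 17.233. Taking the right-of-HK solution: M = (24.429, -11.346).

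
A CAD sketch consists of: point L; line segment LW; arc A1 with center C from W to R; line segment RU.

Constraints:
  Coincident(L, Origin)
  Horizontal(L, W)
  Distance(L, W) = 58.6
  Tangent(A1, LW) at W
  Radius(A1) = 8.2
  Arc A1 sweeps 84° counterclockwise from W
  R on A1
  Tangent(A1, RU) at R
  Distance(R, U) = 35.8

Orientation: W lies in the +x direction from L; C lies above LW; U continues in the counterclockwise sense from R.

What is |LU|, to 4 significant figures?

82.55

L is at the origin; L and W share the same y with |LW| = 58.6 and W on the +x side, so W = (58.60, 0.000). A1 meets LW tangentially, so CW is at right angles to LW, so C = W + (0, 8.2) = (58.60, 8.200). On A1, W sits at bearing -90° from C; an 84° counterclockwise sweep puts R at bearing -6°, so R = C + 8.2·(cos -6°, sin -6°) = (66.76, 7.343). Since A1 is tangent to RU there, CR ⟂ RU, so RU runs along (−sin -6°, cos -6°); with |RU| = 35.8, U = (70.50, 42.95). Then |LU| = |U − L| = 82.55.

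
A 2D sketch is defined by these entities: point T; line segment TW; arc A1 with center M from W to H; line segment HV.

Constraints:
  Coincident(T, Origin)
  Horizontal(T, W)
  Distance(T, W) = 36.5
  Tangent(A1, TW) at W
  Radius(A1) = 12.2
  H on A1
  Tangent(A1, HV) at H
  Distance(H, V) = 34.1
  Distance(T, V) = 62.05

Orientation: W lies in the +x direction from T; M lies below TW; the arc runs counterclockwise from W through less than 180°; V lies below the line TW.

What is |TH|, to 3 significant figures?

30.5

T is at the origin; T and W share the same y with |TW| = 36.5 and W on the +x side, so W = (36.5, 0.00). Since A1 is tangent to TW there, MW ⟂ TW, so M = W + (0, -12.2) = (36.5, -12.2). Since MH ⟂ HV (tangency), |MV| = √(12.2² + 34.1²) = 36.2 regardless of where H sits on A1. So V lies on both circle(T, 62.05) and circle(M, 36.2); the below-TW intersection is V = (38.9, -48.3). H is the foot of the tangent from V: H = (25.3, -17.1).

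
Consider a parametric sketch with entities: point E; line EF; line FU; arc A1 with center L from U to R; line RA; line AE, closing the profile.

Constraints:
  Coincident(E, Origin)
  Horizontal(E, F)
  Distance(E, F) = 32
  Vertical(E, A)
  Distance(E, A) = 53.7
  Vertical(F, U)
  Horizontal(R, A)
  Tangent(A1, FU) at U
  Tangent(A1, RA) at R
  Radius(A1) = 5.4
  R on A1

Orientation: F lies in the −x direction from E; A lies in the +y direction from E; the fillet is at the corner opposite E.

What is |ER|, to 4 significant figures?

59.93

E is at the origin; EF is horizontal with |EF| = 32.0 and F on the −x side, so F = (-32.00, 0.000). EA is vertical with |EA| = 53.7 and A on the +y side, so A = (0.000, 53.70). The virtual corner opposite E is at (-32.00, 53.70). A1 meets FU tangentially, so LU is at right angles to FU and A1 meets RA tangentially, so LR is at right angles to RA, with radius 5.4, so the center L sits 5.4 in from both sides at L = (-26.60, 48.30). That places the tangent points at U = (-32.00, 48.30) on FU and R = (-26.60, 53.70) on RA. Then |ER| = |R − E| = 59.93.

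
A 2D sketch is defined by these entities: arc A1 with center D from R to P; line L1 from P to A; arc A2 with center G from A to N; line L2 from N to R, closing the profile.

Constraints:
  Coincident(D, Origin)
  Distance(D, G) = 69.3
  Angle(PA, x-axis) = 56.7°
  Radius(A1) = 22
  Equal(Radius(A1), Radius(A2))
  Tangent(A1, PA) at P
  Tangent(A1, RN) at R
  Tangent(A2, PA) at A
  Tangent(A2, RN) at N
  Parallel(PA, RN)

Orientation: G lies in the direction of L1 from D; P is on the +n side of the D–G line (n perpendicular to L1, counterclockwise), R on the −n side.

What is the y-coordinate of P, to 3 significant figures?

12.1

D is at the origin and G lies 69.3 along u from D, so G = 69.3·u = (38.0, 57.9). Tangency of A1 to both parallel lines with radius 22.0 puts P and R at D ± 22.0·n: P = (-18.4, 12.1), R = (18.4, -12.1). So P.y = 12.1.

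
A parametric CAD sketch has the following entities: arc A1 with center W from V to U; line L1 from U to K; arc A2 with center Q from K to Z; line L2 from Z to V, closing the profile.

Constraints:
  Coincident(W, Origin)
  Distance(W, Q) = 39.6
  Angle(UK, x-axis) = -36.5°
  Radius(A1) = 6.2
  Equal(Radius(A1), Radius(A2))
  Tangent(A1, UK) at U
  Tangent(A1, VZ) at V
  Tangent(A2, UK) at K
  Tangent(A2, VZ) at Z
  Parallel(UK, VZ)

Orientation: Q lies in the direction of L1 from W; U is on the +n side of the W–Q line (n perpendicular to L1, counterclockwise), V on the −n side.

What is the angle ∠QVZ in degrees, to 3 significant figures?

8.90°

Tangency of A1 to both parallel lines with radius 6.2 puts U and V at W ± 6.2·n: U = (3.69, 4.98), V = (-3.69, -4.98). Equal radii place K and Z the same way about Q: K = Q + 6.2·n = (35.5, -18.6), Z = Q − 6.2·n = (28.1, -28.5). Then cos ∠QVZ = VQ·VZ / (|VQ||VZ|), giving 8.90°.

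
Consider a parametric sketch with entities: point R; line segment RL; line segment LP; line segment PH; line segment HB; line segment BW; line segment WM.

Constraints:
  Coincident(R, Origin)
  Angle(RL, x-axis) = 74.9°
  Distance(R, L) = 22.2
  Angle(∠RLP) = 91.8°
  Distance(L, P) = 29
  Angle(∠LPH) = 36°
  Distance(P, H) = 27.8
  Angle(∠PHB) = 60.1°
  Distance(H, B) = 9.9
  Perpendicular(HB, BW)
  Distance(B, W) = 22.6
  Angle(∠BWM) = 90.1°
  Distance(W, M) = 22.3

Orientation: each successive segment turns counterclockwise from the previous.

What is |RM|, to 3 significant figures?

31.3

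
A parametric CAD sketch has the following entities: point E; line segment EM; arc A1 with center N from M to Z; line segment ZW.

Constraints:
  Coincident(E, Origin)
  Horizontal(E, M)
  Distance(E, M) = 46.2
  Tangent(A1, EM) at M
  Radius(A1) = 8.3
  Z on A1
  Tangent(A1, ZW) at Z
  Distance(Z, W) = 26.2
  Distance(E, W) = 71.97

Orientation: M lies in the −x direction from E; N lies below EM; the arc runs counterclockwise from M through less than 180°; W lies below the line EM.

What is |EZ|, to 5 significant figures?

53.412

Checks: |NZ| = 8.300 ✓; ∠(NZ, ZW) = 90.00° ✓; |ZW| = 26.20 ✓; |EW| = 71.97 ✓.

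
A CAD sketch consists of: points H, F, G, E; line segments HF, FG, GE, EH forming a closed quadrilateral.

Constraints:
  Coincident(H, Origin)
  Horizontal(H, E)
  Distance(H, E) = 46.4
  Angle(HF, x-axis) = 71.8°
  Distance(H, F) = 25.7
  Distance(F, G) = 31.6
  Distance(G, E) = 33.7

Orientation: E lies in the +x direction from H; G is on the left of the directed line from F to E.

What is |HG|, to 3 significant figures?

50.6

H is at the origin; HE is horizontal with |HE| = 46.4 and E in +x, so E = (46.4, 0). HF runs at 71.8° with |HF| = 25.7, so F = (8.03, 24.4). G is determined by |FG| = 31.6 and |GE| = 33.7 together: it lies at the intersection of circle(F, 31.6) and circle(E, 33.7). With |FE| = 45.5, the foot of the radical line on FE is 21.2 from F and the perpendicular offset is √(31.6² − 21.2²) = 23.4. Taking the left-of-FE solution: G = (38.5, 32.8).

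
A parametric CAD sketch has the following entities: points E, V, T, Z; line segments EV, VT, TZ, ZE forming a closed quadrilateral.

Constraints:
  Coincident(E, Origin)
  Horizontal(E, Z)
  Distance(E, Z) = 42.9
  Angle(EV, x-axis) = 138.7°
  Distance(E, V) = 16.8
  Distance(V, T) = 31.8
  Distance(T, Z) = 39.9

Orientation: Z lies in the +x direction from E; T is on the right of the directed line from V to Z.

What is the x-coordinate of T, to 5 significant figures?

5.8464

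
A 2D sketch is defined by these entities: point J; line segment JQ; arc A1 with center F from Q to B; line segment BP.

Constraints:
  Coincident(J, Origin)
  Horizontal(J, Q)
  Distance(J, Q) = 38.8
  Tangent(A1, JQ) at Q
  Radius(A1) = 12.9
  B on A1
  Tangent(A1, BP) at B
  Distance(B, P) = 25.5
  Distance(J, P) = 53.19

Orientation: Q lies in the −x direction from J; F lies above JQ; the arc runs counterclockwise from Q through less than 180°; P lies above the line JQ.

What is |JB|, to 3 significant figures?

31.2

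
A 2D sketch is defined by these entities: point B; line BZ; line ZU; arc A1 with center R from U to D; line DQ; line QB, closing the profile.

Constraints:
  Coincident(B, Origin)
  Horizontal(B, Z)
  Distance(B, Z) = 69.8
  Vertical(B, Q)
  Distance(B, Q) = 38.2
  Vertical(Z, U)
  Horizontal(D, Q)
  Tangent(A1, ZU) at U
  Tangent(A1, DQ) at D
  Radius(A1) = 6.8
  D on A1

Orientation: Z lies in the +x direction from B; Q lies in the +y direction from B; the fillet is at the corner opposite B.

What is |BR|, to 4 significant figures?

70.39

B is at the origin; B and Z share the same y with |BZ| = 69.8 and Z on the +x side, so Z = (69.80, 0.000). BQ is vertical with |BQ| = 38.2 and Q on the +y side, so Q = (0.000, 38.20). The virtual corner opposite B is at (69.80, 38.20). The tangent condition forces RU to be normal to ZU and tangency of A1 to DQ means the radius RD is perpendicular to DQ, with radius 6.8, so the center R sits 6.8 in from both sides at R = (63.00, 31.40). Then |BR| = |R − B| = 70.39.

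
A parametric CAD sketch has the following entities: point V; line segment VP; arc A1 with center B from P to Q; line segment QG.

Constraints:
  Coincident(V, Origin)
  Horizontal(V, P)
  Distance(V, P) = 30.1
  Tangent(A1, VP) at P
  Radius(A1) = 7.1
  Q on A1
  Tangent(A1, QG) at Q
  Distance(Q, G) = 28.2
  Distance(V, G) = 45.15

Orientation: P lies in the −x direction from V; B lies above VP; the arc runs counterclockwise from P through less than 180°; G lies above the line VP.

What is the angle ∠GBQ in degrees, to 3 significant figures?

75.9°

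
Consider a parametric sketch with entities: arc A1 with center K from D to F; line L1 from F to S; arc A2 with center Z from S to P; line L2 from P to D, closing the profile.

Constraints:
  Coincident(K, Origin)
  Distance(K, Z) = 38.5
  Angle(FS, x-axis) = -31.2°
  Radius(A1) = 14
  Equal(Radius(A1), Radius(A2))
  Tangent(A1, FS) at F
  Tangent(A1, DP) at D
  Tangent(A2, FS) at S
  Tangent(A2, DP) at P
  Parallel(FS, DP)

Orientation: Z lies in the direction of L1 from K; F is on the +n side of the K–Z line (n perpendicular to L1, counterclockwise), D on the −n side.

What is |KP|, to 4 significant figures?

40.97

The slot axis is L1's direction at -31.2°, so u = (cos -31.2°, sin -31.2°) = (0.8554, -0.5180) and n = (−sin -31.2°, cos -31.2°) = (0.5180, 0.8554). K is at the origin and Z lies 38.5 along u from K, so Z = 38.5·u = (32.93, -19.94). Tangency of A1 to both parallel lines with radius 14.0 puts F and D at K ± 14.0·n: F = (7.252, 11.98), D = (-7.252, -11.98). Equal radii place S and P the same way about Z: S = Z + 14.0·n = (40.18, -7.969), P = Z − 14.0·n = (25.68, -31.92). Then |KP| = |P − K| = 40.97.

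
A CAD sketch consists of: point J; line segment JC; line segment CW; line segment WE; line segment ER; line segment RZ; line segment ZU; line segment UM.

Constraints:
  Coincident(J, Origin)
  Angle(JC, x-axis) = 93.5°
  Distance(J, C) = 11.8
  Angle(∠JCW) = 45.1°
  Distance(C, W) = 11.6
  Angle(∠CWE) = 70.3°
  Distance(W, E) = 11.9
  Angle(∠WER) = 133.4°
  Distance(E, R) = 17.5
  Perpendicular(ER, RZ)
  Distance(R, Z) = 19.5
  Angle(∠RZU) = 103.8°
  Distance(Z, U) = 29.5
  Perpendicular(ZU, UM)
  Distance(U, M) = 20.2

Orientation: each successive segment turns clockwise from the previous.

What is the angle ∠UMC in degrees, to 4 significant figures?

57.06°

J is at the origin; JC runs at 93.5° with length 11.8, so C = (-0.7204, 11.78). ∠JCW = 45.1° gives CW at -41.40° from the x-axis; with |CW| = 11.6, W = (7.981, 4.107). ∠CWE = 70.3° gives WE at -151.1° from the x-axis; with |WE| = 11.9, E = (-2.437, -1.644). ∠WER = 133.4° gives ER at 162.3° from the x-axis; with |ER| = 17.5, R = (-19.11, 3.676). The perpendicularity gives RZ at right angles to ER, so RZ runs at 72.30°; with |RZ| = 19.5, Z = (-13.18, 22.25). ∠RZU = 103.8° gives ZU at -3.900° from the x-axis; with |ZU| = 29.5, U = (16.25, 20.25). ZU ⟂ UM, so UM runs at -93.90°; with |UM| = 20.2, M = (14.88, 0.09352). Then cos ∠UMC = MU·MC / (|MU||MC|), giving 57.06°.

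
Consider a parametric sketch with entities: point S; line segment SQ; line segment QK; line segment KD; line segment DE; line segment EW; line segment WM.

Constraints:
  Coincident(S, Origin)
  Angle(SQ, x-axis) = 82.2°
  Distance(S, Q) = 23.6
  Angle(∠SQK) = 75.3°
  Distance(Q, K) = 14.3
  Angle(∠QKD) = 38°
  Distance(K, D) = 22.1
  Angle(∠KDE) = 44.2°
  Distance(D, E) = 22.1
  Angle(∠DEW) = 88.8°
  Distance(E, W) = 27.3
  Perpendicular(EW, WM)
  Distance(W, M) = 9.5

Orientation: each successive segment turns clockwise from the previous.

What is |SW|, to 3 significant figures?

34.0

∠KDE = 44.2° gives DE at 59.7° from the x-axis; with |DE| = 22.1, E = (6.27, 31.1). ∠DEW = 88.8° gives EW at -31.5° from the x-axis; with |EW| = 27.3, W = (29.5, 16.8). Then |SW| = |W − S| = 34.0.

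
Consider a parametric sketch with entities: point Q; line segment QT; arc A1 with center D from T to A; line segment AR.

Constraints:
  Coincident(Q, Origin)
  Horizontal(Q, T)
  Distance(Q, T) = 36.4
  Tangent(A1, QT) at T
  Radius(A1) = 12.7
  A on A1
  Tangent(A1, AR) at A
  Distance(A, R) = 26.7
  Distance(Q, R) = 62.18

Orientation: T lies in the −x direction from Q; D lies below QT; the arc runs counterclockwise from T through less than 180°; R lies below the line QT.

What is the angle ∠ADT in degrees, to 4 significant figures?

93.33°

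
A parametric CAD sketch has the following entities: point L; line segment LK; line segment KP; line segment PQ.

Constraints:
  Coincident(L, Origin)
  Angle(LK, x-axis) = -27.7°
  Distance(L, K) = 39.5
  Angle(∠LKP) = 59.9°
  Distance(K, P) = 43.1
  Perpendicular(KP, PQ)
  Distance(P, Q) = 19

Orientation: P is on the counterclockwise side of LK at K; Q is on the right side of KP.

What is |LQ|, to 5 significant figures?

58.050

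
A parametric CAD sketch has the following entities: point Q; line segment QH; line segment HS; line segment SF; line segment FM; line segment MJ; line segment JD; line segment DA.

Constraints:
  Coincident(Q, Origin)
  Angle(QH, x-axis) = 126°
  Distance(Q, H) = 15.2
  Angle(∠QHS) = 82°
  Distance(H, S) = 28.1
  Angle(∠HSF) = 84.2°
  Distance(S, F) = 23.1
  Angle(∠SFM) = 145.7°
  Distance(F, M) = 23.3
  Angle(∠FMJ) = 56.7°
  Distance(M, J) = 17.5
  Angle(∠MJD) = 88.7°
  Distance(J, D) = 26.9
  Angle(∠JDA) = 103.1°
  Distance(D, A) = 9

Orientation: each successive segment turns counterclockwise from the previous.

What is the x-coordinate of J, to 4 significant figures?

3.619

Q is at the origin; QH runs at 126.0° with length 15.2, so H = (-8.934, 12.30). ∠QHS = 82.0° gives HS at -136.0° from the x-axis; with |HS| = 28.1, S = (-29.15, -7.223). ∠HSF = 84.2° gives SF at -40.20° from the x-axis; with |SF| = 23.1, F = (-11.50, -22.13). ∠SFM = 145.7° gives FM at -5.900° from the x-axis; with |FM| = 23.3, M = (11.67, -24.53). ∠FMJ = 56.7° gives MJ at 117.4° from the x-axis; with |MJ| = 17.5, J = (3.619, -8.991). So J.x = 3.619.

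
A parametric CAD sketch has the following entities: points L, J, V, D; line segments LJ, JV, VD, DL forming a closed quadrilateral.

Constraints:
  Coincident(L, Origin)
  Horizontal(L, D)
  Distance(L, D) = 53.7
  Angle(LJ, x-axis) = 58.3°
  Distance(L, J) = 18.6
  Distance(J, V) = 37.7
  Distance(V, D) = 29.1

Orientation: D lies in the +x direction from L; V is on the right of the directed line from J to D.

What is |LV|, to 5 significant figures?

33.744

L is at the origin; LD is horizontal with |LD| = 53.7 and D in +x, so D = (53.7, 0). LJ runs at 58.3° with |LJ| = 18.6, so J = (9.7738, 15.825). V is determined by |JV| = 37.7 and |VD| = 29.1 together: it lies at the intersection of circle(J, 37.7) and circle(D, 29.1). With |JD| = 46.690, the foot of the radical line on JD is 29.497 from J and the perpendicular offset is √(37.7² − 29.497²) = 23.478. Taking the right-of-JD solution: V = (29.567, -16.261).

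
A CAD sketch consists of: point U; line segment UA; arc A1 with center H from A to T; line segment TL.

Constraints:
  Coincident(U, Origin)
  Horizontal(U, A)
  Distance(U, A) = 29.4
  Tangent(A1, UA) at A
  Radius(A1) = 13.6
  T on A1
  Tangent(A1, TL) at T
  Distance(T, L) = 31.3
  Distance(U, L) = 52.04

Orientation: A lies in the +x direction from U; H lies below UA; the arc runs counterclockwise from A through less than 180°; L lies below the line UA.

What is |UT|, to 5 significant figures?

22.915

Checks: ∠(HA, AU) = 90.00° ✓; |HT| = 13.60 ✓; ∠(HT, TL) = 90.00° ✓; |TL| = 31.30 ✓; |UL| = 52.04 ✓.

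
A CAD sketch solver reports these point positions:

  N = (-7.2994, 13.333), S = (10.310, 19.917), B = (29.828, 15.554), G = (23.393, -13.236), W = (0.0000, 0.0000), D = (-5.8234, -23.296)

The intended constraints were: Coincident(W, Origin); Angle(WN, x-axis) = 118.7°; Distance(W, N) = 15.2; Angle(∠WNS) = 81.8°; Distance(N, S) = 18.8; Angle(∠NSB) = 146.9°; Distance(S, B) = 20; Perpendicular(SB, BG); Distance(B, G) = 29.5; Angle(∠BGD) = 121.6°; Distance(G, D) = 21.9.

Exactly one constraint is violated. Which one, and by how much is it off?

Distance(G, D) = 21.9 — off by 9.00.

W = (0.00, 0.00) ✓; WN at 118.7° ✓; |WN| = 15.20 ✓; ∠WNS = 81.80° ✓; |NS| = 18.80 ✓; ∠NSB = 146.9° ✓; |SB| = 20.00 ✓; ∠(SB, BG) = 90.00° ✓; |BG| = 29.50 ✓; ∠BGD = 121.6° ✓; |GD| = 30.90 ✗.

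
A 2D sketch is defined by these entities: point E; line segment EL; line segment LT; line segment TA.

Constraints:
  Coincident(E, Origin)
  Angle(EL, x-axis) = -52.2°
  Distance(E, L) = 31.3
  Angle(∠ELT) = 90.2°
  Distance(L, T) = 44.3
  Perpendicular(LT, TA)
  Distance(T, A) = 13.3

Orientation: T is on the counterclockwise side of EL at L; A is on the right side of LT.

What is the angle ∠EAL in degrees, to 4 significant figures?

28.41°

E is at the origin; EL runs at -52.2° with length 31.3, so L = 31.3·(cos -52.2°, sin -52.2°) = (19.18, -24.73). ∠ELT = 90.2°, so LT runs at -52.2° + (180° − 90.2°) = 37.60° from the x-axis; with |LT| = 44.3, T = L + 44.3·(cos 37.60°, sin 37.60°) = (54.28, 2.298). LT is perpendicular to TA; with |TA| = 13.3 on the right of LT, A = T + 13.3·(0.6101, -0.7923) = (62.40, -8.240). Then cos ∠EAL = AE·AL / (|AE||AL|), giving 28.41°.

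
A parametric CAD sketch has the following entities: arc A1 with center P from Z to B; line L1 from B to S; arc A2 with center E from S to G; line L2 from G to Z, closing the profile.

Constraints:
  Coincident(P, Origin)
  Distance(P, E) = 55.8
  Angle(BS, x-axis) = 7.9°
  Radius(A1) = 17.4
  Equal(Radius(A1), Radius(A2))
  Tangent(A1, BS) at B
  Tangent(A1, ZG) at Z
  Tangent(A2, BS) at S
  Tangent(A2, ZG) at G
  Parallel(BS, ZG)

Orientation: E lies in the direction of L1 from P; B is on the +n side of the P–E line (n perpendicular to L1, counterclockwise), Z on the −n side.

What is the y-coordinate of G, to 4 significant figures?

-9.565

The slot axis is L1's direction at 7.9°, so u = (cos 7.9°, sin 7.9°) = (0.9905, 0.1374) and n = (−sin 7.9°, cos 7.9°) = (-0.1374, 0.9905). P is at the origin and E lies 55.8 along u from P, so E = 55.8·u = (55.27, 7.669). Tangency of A1 to both parallel lines with radius 17.4 puts B and Z at P ± 17.4·n: B = (-2.392, 17.23), Z = (2.392, -17.23). Equal radii place S and G the same way about E: S = E + 17.4·n = (52.88, 24.90), G = E − 17.4·n = (57.66, -9.565). So G.y = -9.565.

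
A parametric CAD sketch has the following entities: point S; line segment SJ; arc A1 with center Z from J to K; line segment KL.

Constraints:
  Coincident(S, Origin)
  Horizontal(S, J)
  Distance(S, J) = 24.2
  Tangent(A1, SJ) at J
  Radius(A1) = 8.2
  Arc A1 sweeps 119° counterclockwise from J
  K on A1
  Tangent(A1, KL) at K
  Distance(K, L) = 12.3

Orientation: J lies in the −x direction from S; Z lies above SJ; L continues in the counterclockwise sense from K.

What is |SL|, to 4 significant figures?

32.47

S is at the origin; S and J share the same y with |SJ| = 24.2 and J on the −x side, so J = (-24.20, 0.000). The tangent condition forces ZJ to be normal to SJ, so Z = J + (0, 8.2) = (-24.20, 8.200). On A1, J sits at bearing -90° from Z; a 119° counterclockwise sweep puts K at bearing 29°, so K = Z + 8.2·(cos 29°, sin 29°) = (-17.03, 12.18). The tangent condition forces ZK to be normal to KL, so KL runs along (−sin 29°, cos 29°); with |KL| = 12.3, L = (-22.99, 22.93). Then |SL| = |L − S| = 32.47.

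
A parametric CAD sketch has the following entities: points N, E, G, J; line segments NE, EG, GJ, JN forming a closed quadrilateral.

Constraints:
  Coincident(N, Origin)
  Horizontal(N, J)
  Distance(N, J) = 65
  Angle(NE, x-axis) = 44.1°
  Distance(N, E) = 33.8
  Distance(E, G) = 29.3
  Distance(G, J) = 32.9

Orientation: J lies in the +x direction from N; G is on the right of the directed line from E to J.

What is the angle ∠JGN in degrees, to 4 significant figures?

163.8°

Checks: |EG| = 29.30 ✓; |GJ| = 32.90 ✓.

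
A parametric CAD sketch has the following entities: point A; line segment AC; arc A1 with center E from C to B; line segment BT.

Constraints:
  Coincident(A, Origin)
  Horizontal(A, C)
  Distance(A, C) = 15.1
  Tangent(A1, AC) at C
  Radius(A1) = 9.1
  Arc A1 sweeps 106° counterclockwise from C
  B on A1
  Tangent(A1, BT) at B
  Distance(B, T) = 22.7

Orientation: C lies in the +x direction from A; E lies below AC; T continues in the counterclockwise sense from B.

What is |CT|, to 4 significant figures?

33.52

A is at the origin; A and C share the same y with |AC| = 15.1 and C on the +x side, so C = (15.10, 0.000). A1 meets AC tangentially, so EC is at right angles to AC, so E = C + (0, -9.1) = (15.10, -9.100). On A1, C sits at bearing 90° from E; a 106° counterclockwise sweep puts B at bearing 196°, so B = E + 9.1·(cos 196°, sin 196°) = (6.353, -11.61). Since A1 is tangent to BT there, EB ⟂ BT, so BT runs along (−sin 196°, cos 196°); with |BT| = 22.7, T = (12.61, -33.43). Then |CT| = |T − C| = 33.52.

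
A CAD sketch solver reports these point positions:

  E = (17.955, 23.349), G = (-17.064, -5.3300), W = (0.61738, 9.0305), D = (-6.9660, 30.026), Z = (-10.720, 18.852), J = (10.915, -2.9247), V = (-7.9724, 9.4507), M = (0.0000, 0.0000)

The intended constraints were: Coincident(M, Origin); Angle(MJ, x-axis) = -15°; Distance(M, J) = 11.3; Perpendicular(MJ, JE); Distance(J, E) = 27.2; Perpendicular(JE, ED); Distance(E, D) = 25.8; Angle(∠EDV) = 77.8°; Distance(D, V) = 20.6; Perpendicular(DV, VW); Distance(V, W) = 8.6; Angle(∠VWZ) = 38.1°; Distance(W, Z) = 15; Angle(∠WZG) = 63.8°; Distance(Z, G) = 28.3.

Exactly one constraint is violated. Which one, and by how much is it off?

Distance(Z, G) = 28.3 — off by 3.30.

M = (0.00, 0.00) ✓; MJ at -15.00° ✓; |MJ| = 11.30 ✓; ∠(MJ, JE) = 90.00° ✓; |JE| = 27.20 ✓; ∠(JE, ED) = 90.00° ✓; |ED| = 25.80 ✓; ∠EDV = 77.80° ✓; |DV| = 20.60 ✓; ∠(DV, VW) = 90.00° ✓; |VW| = 8.600 ✓; ∠VWZ = 38.10° ✓; |WZ| = 15.00 ✓; ∠WZG = 63.80° ✓; |ZG| = 25.00 ✗.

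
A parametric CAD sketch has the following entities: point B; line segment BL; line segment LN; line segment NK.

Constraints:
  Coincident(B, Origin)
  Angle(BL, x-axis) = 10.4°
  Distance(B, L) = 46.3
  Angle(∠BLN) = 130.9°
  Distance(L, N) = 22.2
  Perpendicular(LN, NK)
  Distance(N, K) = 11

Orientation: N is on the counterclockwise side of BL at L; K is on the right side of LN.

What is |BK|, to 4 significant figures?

69.81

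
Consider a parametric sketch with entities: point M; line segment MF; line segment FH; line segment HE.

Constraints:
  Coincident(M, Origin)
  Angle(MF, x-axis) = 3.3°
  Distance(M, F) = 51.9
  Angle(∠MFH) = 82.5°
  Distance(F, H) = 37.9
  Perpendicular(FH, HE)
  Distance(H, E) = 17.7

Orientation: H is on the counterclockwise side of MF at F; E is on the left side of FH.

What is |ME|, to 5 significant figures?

45.916

M is at the origin; MF runs at 3.3° with length 51.9, so F = 51.9·(cos 3.3°, sin 3.3°) = (51.814, 2.9876). ∠MFH = 82.5°, so FH runs at 3.3° + (180° − 82.5°) = 100.80° from the x-axis; with |FH| = 37.9, H = F + 37.9·(cos 100.80°, sin 100.80°) = (44.712, 40.216). FH is perpendicular to HE; with |HE| = 17.7 on the left of FH, E = H + 17.7·(-0.98229, -0.18738) = (27.326, 36.900). Then |ME| = |E − M| = 45.916.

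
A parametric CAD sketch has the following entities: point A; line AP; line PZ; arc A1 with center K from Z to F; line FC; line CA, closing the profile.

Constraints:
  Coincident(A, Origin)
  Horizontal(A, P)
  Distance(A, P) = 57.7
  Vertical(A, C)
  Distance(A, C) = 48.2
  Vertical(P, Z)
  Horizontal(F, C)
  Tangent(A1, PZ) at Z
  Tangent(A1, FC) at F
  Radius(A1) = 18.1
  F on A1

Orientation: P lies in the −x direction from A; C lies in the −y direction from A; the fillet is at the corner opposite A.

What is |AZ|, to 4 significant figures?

65.08

The virtual corner opposite A is at (-57.70, -48.20). The tangent condition forces KZ to be normal to PZ and A1 meets FC tangentially, so KF is at right angles to FC, with radius 18.1, so the center K sits 18.1 in from both sides at K = (-39.60, -30.10). That places the tangent points at Z = (-57.70, -30.10) on PZ and F = (-39.60, -48.20) on FC. Then |AZ| = |Z − A| = 65.08.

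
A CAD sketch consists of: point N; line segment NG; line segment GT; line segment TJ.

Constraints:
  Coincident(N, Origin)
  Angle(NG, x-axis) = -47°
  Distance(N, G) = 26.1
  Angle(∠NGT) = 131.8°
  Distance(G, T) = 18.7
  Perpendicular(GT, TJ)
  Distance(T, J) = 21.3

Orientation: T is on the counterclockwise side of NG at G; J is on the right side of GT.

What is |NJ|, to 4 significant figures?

54.44

N is at the origin; NG runs at -47.0° with length 26.1, so G = 26.1·(cos -47.0°, sin -47.0°) = (17.80, -19.09). ∠NGT = 131.8°, so GT runs at -47.0° + (180° − 131.8°) = 1.200° from the x-axis; with |GT| = 18.7, T = G + 18.7·(cos 1.200°, sin 1.200°) = (36.50, -18.70). GT is perpendicular to TJ; with |TJ| = 21.3 on the right of GT, J = T + 21.3·(0.02094, -0.9998) = (36.94, -39.99). Then |NJ| = |J − N| = 54.44.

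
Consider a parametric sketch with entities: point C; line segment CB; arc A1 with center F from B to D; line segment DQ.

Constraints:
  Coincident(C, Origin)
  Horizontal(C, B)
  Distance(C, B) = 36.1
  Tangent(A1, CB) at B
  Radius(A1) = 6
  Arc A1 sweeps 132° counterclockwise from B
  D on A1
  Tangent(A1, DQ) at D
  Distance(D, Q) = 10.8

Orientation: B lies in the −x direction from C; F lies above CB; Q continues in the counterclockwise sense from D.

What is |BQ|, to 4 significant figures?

18.25

C is at the origin; C and B share the same y with |CB| = 36.1 and B on the −x side, so B = (-36.10, 0.000). The tangent condition forces FB to be normal to CB, so F = B + (0, 6) = (-36.10, 6.000). On A1, B sits at bearing -90° from F; a 132° counterclockwise sweep puts D at bearing 42°, so D = F + 6.0·(cos 42°, sin 42°) = (-31.64, 10.01). A1 meets DQ tangentially, so FD is at right angles to DQ, so DQ runs along (−sin 42°, cos 42°); with |DQ| = 10.8, Q = (-38.87, 18.04). Then |BQ| = |Q − B| = 18.25.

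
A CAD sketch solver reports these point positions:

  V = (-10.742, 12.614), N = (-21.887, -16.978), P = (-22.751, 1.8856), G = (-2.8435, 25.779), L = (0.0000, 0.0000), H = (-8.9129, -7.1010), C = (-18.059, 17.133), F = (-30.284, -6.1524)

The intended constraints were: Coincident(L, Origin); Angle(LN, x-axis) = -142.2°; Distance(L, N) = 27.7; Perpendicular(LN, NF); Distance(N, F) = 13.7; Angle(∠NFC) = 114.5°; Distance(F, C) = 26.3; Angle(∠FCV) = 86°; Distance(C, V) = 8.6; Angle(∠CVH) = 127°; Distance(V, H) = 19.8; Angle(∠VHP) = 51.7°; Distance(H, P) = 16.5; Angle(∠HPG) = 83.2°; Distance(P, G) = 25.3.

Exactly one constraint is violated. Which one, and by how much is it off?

Distance(P, G) = 25.3 — off by 5.80.

L = (0.00, 0.00) ✓; LN at -142.2° ✓; |LN| = 27.70 ✓; ∠(LN, NF) = 90.00° ✓; |NF| = 13.70 ✓; ∠NFC = 114.5° ✓; |FC| = 26.30 ✓; ∠FCV = 86.00° ✓; |CV| = 8.600 ✓; ∠CVH = 127.0° ✓; |VH| = 19.80 ✓; ∠VHP = 51.70° ✓; |HP| = 16.50 ✓; ∠HPG = 83.20° ✓; |PG| = 31.10 ✗.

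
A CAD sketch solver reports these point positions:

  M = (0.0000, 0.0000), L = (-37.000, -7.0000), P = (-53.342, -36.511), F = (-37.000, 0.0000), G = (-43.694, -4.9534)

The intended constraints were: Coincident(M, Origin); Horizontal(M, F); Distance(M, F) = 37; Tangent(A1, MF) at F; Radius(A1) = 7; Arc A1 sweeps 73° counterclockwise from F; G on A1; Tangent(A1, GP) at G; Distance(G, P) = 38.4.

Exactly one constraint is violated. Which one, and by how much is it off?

Distance(G, P) = 38.4 — off by 5.40.

M = (0.00, 0.00) ✓; M.y = 0.00, F.y = 0.00 ✓; |MF| = 37.00 ✓; ∠(LF, FM) = 90.00° ✓; |LF| = 7.000 ✓; bearing(L→G) − bearing(L→F) = 73.00° ✓; |LG| = 7.000 ✓; ∠(LG, GP) = 90.00° ✓; |GP| = 33.00 ✗.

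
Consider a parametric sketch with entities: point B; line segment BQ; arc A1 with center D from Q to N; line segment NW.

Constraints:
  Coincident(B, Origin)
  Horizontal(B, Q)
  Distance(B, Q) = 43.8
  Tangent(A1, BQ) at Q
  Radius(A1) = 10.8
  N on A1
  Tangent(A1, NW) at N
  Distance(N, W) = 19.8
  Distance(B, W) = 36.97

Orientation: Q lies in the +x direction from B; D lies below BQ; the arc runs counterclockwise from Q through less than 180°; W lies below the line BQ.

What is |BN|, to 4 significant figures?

34.41

Checks: |DN| = 10.80 ✓; ∠(DN, NW) = 90.00° ✓; |NW| = 19.80 ✓; |BW| = 36.97 ✓.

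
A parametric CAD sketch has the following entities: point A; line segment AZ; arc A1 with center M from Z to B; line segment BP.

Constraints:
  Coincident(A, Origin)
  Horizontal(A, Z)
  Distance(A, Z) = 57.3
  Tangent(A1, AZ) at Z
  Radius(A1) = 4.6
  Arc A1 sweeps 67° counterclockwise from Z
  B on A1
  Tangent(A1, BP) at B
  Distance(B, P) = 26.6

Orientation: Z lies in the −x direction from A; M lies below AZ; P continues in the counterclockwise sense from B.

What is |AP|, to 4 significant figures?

76.93

A is at the origin; A and Z share the same y with |AZ| = 57.3 and Z on the −x side, so Z = (-57.30, 0.000). Tangency of A1 to AZ means the radius MZ is perpendicular to AZ, so M = Z + (0, -4.6) = (-57.30, -4.600). On A1, Z sits at bearing 90° from M; a 67° counterclockwise sweep puts B at bearing 157°, so B = M + 4.6·(cos 157°, sin 157°) = (-61.53, -2.803). A1 meets BP tangentially, so MB is at right angles to BP, so BP runs along (−sin 157°, cos 157°); with |BP| = 26.6, P = (-71.93, -27.29). Then |AP| = |P − A| = 76.93.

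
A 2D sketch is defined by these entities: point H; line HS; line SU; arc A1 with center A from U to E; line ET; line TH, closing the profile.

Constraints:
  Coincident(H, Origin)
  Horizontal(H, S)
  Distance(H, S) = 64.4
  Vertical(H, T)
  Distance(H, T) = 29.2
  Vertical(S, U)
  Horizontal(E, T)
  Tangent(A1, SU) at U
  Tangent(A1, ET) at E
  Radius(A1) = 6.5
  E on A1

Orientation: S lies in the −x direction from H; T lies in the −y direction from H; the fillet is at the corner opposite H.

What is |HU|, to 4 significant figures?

68.28

The virtual corner opposite H is at (-64.40, -29.20). The tangent condition forces AU to be normal to SU and the tangent condition forces AE to be normal to ET, with radius 6.5, so the center A sits 6.5 in from both sides at A = (-57.90, -22.70). That places the tangent points at U = (-64.40, -22.70) on SU and E = (-57.90, -29.20) on ET. Then |HU| = |U − H| = 68.28.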